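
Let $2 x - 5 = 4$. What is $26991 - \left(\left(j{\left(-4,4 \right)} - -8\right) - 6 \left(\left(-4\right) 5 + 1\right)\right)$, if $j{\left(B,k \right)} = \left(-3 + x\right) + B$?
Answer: $\frac{53743}{2} \approx 26872.0$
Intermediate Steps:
$x = \frac{9}{2}$ ($x = \frac{5}{2} + \frac{1}{2} \cdot 4 = \frac{5}{2} + 2 = \frac{9}{2} \approx 4.5$)
$j{\left(B,k \right)} = \frac{3}{2} + B$ ($j{\left(B,k \right)} = \left(-3 + \frac{9}{2}\right) + B = \frac{3}{2} + B$)
$26991 - \left(\left(j{\left(-4,4 \right)} - -8\right) - 6 \left(\left(-4\right) 5 + 1\right)\right) = 26991 - \left(\left(\left(\frac{3}{2} - 4\right) - -8\right) - 6 \left(\left(-4\right) 5 + 1\right)\right) = 26991 - \left(\left(- \frac{5}{2} + 8\right) - 6 \left(-20 + 1\right)\right) = 26991 - \left(\frac{11}{2} - -114\right) = 26991 - \left(\frac{11}{2} + 114\right) = 26991 - \frac{239}{2} = \frac{53743}{2}$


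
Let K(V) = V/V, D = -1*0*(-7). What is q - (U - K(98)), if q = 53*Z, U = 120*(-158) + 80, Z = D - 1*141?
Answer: 11408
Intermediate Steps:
D = 0 (D = 0*(-7) = 0)
K(V) = 1
Z = -141 (Z = 0 - 1*141 = 0 - 141 = -141)
U = -18880 (U = -18960 + 80 = -18880)
q = -7473 (q = 53*(-141) = -7473)
q - (U - K(98)) = -7473 - (-18880 - 1*1) = -7473 - (-18880 - 1) = -7473 - 1*(-18881) = -7473 + 18881 = 11408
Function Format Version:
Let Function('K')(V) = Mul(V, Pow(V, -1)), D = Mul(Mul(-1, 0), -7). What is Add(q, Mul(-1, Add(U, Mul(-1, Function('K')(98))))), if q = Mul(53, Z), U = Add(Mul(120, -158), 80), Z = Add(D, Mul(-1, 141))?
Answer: 11408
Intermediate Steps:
D = 0 (D = Mul(0, -7) = 0)
Function('K')(V) = 1
Z = -141 (Z = Add(0, Mul(-1, 141)) = Add(0, -141) = -141)
U = -18880 (U = Add(-18960, 80) = -18880)
q = -7473 (q = Mul(53, -141) = -7473)
Add(q, Mul(-1, Add(U, Mul(-1, Function('K')(98))))) = Add(-7473, Mul(-1, Add(-18880, Mul(-1, 1)))) = Add(-7473, Mul(-1, Add(-18880, -1))) = Add(-7473, Mul(-1, -18881)) = Add(-7473, 18881) = 11408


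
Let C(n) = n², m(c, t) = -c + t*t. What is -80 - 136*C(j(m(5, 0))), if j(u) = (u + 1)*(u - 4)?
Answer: -176336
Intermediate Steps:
m(c, t) = t² - c (m(c, t) = -c + t² = t² - c)
j(u) = (1 + u)*(-4 + u)
-80 - 136*C(j(m(5, 0))) = -80 - 136*(-4 + (0² - 1*5)² - 3*(0² - 1*5))² = -80 - 136*(-4 + (0 - 5)² - 3*(0 - 5))² = -80 - 136*(-4 + (-5)² - 3*(-5))² = -80 - 136*(-4 + 25 + 15)² = -80 - 136*36² = -80 - 136*1296 = -80 - 176256 = -176336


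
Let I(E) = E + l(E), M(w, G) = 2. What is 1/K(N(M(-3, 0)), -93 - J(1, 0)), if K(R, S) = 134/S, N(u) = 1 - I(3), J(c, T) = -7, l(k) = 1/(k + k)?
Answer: -43/67 ≈ -0.64179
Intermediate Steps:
l(k) = 1/(2*k)
I(E) = E + 1/(2*E)
N(u) = -13/6 (N(u) = 1 - (3 + (½)/3) = 1 - (3 + (½)*(⅓)) = 1 - (3 + ⅙) = 1 - 1*19/6 = 1 - 19/6 = -13/6)
1/K(N(M(-3, 0)), -93 - J(1, 0)) = 1/(134/(-93 - 1*(-7))) = 1/(134/(-93 + 7)) = 1/(134/(-86)) = 1/(134*(-1/86)) = 1/(-67/43) = -43/67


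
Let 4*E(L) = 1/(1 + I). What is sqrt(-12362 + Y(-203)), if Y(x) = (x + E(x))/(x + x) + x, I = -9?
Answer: I*sqrt(33137310549)/1624 ≈ 112.09*I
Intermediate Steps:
E(L) = -1/32 (E(L) = 1/(4*(1 - 9)) = (1/4)/(-8) = (1/4)*(-1/8) = -1/32)
Y(x) = x + (-1/32 + x)/(2*x) (Y(x) = (x - 1/32)/(x + x) + x = (-1/32 + x)/((2*x)) + x = (-1/32 + x)*(1/(2*x)) + x = (-1/32 + x)/(2*x) + x = x + (-1/32 + x)/(2*x))
sqrt(-12362 + Y(-203)) = sqrt(-12362 + (1/2 - 203 - 1/64/(-203))) = sqrt(-12362 + (1/2 - 203 - 1/64*(-1/203))) = sqrt(-12362 + (1/2 - 203 + 1/12992)) = sqrt(-12362 - 2630879/12992) = sqrt(-163237983/12992) = I*sqrt(33137310549)/1624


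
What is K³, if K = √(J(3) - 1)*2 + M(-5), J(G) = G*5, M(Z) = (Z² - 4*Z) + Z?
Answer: 70720 + 9712*√14 ≈ 1.0706e+5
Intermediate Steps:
M(Z) = Z² - 3*Z
J(G) = 5*G
K = 40 + 2*√14 (K = √(5*3 - 1)*2 - 5*(-3 - 5) = √(15 - 1)*2 - 5*(-8) = √14*2 + 40 = 2*√14 + 40 = 40 + 2*√14 ≈ 47.483)
K³ = (40 + 2*√14)³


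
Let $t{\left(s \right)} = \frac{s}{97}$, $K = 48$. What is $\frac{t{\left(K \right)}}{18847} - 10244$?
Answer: $- \frac{18727660748}{1828159} \approx -10244.0$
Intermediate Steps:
$t{\left(s \right)} = \frac{s}{97}$ ($t{\left(s \right)} = s \frac{1}{97} = \frac{s}{97}$)
$\frac{t{\left(K \right)}}{18847} - 10244 = \frac{\frac{1}{97} \cdot 48}{18847} - 10244 = \frac{48}{97} \cdot \frac{1}{18847} - 10244 = \frac{48}{1828159} - 10244 = - \frac{18727660748}{1828159}$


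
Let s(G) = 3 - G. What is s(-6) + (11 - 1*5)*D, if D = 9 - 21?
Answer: -63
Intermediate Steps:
D = -12
s(-6) + (11 - 1*5)*D = (3 - 1*(-6)) + (11 - 1*5)*(-12) = (3 + 6) + (11 - 5)*(-12) = 9 + 6*(-12) = 9 - 72 = -63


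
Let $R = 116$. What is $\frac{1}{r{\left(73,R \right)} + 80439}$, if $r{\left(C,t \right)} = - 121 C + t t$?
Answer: $\frac{1}{85062} \approx 1.1756 \cdot 10^{-5}$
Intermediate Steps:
$r{\left(C,t \right)} = t^{2} - 121 C$ ($r{\left(C,t \right)} = - 121 C + t^{2} = t^{2} - 121 C$)
$\frac{1}{r{\left(73,R \right)} + 80439} = \frac{1}{\left(116^{2} - 8833\right) + 80439} = \frac{1}{\left(13456 - 8833\right) + 80439} = \frac{1}{4623 + 80439} = \frac{1}{85062}$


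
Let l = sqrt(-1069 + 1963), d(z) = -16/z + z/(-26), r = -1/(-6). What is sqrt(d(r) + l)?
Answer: sqrt(-584103 + 6084*sqrt(894))/78 ≈ 8.1306*I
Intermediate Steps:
r = 1/6 (r = -1*(-1/6) = 1/6 ≈ 0.16667)
d(z) = -16/z - z/26 (d(z) = -16/z + z*(-1/26) = -16/z - z/26)
l = sqrt(894) ≈ 29.900
sqrt(d(r) + l) = sqrt((-16/1/6 - 1/26*1/6) + sqrt(894)) = sqrt((-16*6 - 1/156) + sqrt(894)) = sqrt((-96 - 1/156) + sqrt(894)) = sqrt(-14977/156 + sqrt(894))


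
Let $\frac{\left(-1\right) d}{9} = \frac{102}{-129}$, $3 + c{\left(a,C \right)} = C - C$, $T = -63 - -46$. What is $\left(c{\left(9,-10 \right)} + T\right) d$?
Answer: $- \frac{6120}{43} \approx -142.33$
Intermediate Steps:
$T = -17$ ($T = -63 + 46 = -17$)
$c{\left(a,C \right)} = -3$ ($c{\left(a,C \right)} = -3 + \left(C - C\right) = -3 + 0 = -3$)
$d = \frac{306}{43}$ ($d = - 9 \frac{102}{-129} = - 9 \cdot 102 \left(- \frac{1}{129}\right) = \left(-9\right) \left(- \frac{34}{43}\right) = \frac{306}{43} \approx 7.1163$)
$\left(c{\left(9,-10 \right)} + T\right) d = \left(-3 - 17\right) \frac{306}{43} = \left(-20\right) \frac{306}{43} = - \frac{6120}{43}$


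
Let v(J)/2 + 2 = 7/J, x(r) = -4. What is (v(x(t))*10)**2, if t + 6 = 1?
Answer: 5625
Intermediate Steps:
t = -5 (t = -6 + 1 = -5)
v(J) = -4 + 14/J (v(J) = -4 + 2*(7/J) = -4 + 14/J)
(v(x(t))*10)**2 = ((-4 + 14/(-4))*10)**2 = ((-4 + 14*(-1/4))*10)**2 = ((-4 - 7/2)*10)**2 = (-15/2*10)**2 = (-75)**2 = 5625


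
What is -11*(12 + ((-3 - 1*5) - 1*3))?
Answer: -11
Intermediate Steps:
-11*(12 + ((-3 - 1*5) - 1*3)) = -11*(12 + ((-3 - 5) - 3)) = -11*(12 + (-8 - 3)) = -11*(12 - 11) = -11*1 = -11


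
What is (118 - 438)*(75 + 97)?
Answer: -55040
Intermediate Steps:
(118 - 438)*(75 + 97) = -320*172 = -55040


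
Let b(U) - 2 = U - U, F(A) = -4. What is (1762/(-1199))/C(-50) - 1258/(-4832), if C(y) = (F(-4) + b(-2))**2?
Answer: -310077/2896784 ≈ -0.10704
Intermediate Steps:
b(U) = 2 (b(U) = 2 + (U - U) = 2 + 0 = 2)
C(y) = 4 (C(y) = (-4 + 2)**2 = (-2)**2 = 4)
(1762/(-1199))/C(-50) - 1258/(-4832) = (1762/(-1199))/4 - 1258/(-4832) = (1762*(-1/1199))*(1/4) - 1258*(-1/4832) = -1762/1199*1/4 + 629/2416 = -881/2398 + 629/2416 = -310077/2896784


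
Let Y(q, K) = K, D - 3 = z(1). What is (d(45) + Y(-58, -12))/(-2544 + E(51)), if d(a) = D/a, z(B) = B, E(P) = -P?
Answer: 536/116775 ≈ 0.0045900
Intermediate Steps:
D = 4 (D = 3 + 1 = 4)
d(a) = 4/a
(d(45) + Y(-58, -12))/(-2544 + E(51)) = (4/45 - 12)/(-2544 - 1*51) = (4*(1/45) - 12)/(-2544 - 51) = (4/45 - 12)/(-2595) = -536/45*(-1/2595) = 536/116775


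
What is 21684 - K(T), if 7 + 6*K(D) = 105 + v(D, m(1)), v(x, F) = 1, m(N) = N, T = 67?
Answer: 43335/2 ≈ 21668.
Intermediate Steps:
K(D) = 33/2 (K(D) = -7/6 + (105 + 1)/6 = -7/6 + (1/6)*106 = -7/6 + 53/3 = 33/2)
21684 - K(T) = 21684 - 1*33/2 = 21684 - 33/2 = 43335/2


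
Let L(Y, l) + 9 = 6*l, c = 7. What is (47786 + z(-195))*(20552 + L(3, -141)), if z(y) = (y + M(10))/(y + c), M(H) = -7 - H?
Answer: 44239363515/47 ≈ 9.4126e+8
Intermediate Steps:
L(Y, l) = -9 + 6*l
z(y) = (-17 + y)/(7 + y) (z(y) = (y + (-7 - 1*10))/(y + 7) = (y + (-7 - 10))/(7 + y) = (y - 17)/(7 + y) = (-17 + y)/(7 + y))
(47786 + z(-195))*(20552 + L(3, -141)) = (47786 + (-17 - 195)/(7 - 195))*(20552 + (-9 + 6*(-141))) = (47786 - 212/(-188))*(20552 + (-9 - 846)) = (47786 - 1/188*(-212))*(20552 - 855) = (47786 + 53/47)*19697 = (2245995/47)*19697 = 44239363515/47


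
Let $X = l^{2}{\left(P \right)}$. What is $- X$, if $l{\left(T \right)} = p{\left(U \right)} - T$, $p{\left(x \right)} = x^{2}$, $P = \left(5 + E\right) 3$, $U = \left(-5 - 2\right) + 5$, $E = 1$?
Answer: $-196$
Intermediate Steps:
$U = -2$ ($U = -7 + 5 = -2$)
$P = 18$ ($P = \left(5 + 1\right) 3 = 6 \cdot 3 = 18$)
$l{\left(T \right)} = 4 - T$ ($l{\left(T \right)} = \left(-2\right)^{2} - T = 4 - T$)
$X = 196$ ($X = \left(4 - 18\right)^{2} = \left(-14\right)^{2} = 196$)
$- X = \left(-1\right) 196 = -196$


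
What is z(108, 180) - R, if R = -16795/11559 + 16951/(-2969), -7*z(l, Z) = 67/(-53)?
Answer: 93491508601/12732226941 ≈ 7.3429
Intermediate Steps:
z(l, Z) = 67/371 (z(l, Z) = -67/(7*(-53)) = -67*(-1)/(7*53) = -⅐*(-67/53) = 67/371)
R = -245800964/34318671 (R = -16795*1/11559 + 16951*(-1/2969) = -16795/11559 - 16951/2969 = -245800964/34318671 ≈ -7.1623)
z(108, 180) - R = 67/371 - 1*(-245800964/34318671) = 67/371 + 245800964/34318671 = 93491508601/12732226941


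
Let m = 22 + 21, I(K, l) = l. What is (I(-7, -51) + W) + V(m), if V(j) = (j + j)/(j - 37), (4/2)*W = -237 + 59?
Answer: -377/3 ≈ -125.67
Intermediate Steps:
W = -89 (W = (-237 + 59)/2 = (½)*(-178) = -89)
m = 43
V(j) = 2*j/(-37 + j) (V(j) = (2*j)/(-37 + j) = 2*j/(-37 + j))
(I(-7, -51) + W) + V(m) = (-51 - 89) + 2*43/(-37 + 43) = -140 + 2*43/6 = -140 + 2*43*(⅙) = -140 + 43/3 = -377/3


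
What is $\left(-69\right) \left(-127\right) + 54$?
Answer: $8817$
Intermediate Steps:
$\left(-69\right) \left(-127\right) + 54 = 8763 + 54 = 8817$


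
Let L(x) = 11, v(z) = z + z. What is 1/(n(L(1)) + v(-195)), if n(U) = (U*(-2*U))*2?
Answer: -1/874 ≈ -0.0011442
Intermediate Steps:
v(z) = 2*z
n(U) = -4*U**2 (n(U) = -2*U**2*2 = -4*U**2)
1/(n(L(1)) + v(-195)) = 1/(-4*11**2 + 2*(-195)) = 1/(-4*121 - 390) = 1/(-484 - 390) = 1/(-874) = -1/874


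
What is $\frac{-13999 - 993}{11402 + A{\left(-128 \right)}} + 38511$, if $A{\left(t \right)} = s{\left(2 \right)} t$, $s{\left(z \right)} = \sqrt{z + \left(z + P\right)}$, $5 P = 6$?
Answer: $\frac{6253992328619}{162400509} - \frac{479744 \sqrt{130}}{162400509} \approx 38510.0$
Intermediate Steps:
$P = \frac{6}{5}$ ($P = \frac{1}{5} \cdot 6 = \frac{6}{5} \approx 1.2$)
$s{\left(z \right)} = \sqrt{\frac{6}{5} + 2 z}$ ($s{\left(z \right)} = \sqrt{z + \left(z + \frac{6}{5}\right)} = \sqrt{z + \left(\frac{6}{5} + z\right)} = \sqrt{\frac{6}{5} + 2 z}$)
$A{\left(t \right)} = \frac{t \sqrt{130}}{5}$ ($A{\left(t \right)} = \frac{\sqrt{30 + 50 \cdot 2}}{5} t = \frac{\sqrt{30 + 100}}{5} t = \frac{\sqrt{130}}{5} t = \frac{t \sqrt{130}}{5}$)
$\frac{-13999 - 993}{11402 + A{\left(-128 \right)}} + 38511 = \frac{-13999 - 993}{11402 + \frac{1}{5} \left(-128\right) \sqrt{130}} + 38511 = - \frac{14992}{11402 - \frac{128 \sqrt{130}}{5}} + 38511 = 38511 - \frac{14992}{11402 - \frac{128 \sqrt{130}}{5}}$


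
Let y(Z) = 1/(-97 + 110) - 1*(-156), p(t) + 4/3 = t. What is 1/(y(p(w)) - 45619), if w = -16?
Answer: -13/591018 ≈ -2.1996e-5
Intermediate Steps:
p(t) = -4/3 + t
y(Z) = 2029/13 (y(Z) = 1/13 + 156 = 2029/13)
1/(y(p(w)) - 45619) = 1/(2029/13 - 45619) = 1/(-591018/13) = -13/591018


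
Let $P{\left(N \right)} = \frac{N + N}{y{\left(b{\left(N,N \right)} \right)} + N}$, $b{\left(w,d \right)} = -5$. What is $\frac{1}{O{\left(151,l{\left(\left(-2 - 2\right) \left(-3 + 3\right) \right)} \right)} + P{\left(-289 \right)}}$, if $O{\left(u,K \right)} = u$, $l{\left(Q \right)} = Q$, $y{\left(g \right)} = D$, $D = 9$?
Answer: $\frac{140}{21429} \approx 0.0065332$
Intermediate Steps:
$y{\left(g \right)} = 9$
$P{\left(N \right)} = \frac{2 N}{9 + N}$ ($P{\left(N \right)} = \frac{N + N}{9 + N} = \frac{2 N}{9 + N}$)
$\frac{1}{O{\left(151,l{\left(\left(-2 - 2\right) \left(-3 + 3\right) \right)} \right)} + P{\left(-289 \right)}} = \frac{1}{151 + 2 \left(-289\right) \frac{1}{9 - 289}} = \frac{1}{151 + 2 \left(-289\right) \frac{1}{-280}} = \frac{1}{151 + 2 \left(-289\right) \left(- \frac{1}{280}\right)} = \frac{1}{151 + \frac{289}{140}} = \frac{1}{\frac{21429}{140}} = \frac{140}{21429}$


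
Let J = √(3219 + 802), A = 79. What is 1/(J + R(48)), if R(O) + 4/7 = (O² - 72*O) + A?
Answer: -52605/56278196 - 49*√4021/56278196 ≈ -0.00098994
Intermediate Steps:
R(O) = 549/7 + O² - 72*O (R(O) = -4/7 + ((O² - 72*O) + 79) = -4/7 + (79 + O² - 72*O) = 549/7 + O² - 72*O)
J = √4021 ≈ 63.411
1/(J + R(48)) = 1/(√4021 + (549/7 + 48² - 72*48)) = 1/(√4021 + (549/7 + 2304 - 3456)) = 1/(√4021 - 7515/7) = 1/(-7515/7 + √4021)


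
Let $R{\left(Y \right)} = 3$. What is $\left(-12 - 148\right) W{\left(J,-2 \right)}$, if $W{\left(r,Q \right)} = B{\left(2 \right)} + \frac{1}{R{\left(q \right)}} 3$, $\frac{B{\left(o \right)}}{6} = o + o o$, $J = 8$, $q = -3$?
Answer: $-5920$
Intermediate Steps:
$B{\left(o \right)} = 6 o + 6 o^{2}$ ($B{\left(o \right)} = 6 \left(o + o o\right) = 6 \left(o + o^{2}\right) = 6 o + 6 o^{2}$)
$W{\left(r,Q \right)} = 37$ ($W{\left(r,Q \right)} = 6 \cdot 2 \left(1 + 2\right) + \frac{1}{3} \cdot 3 = 6 \cdot 2 \cdot 3 + \frac{1}{3} \cdot 3 = 36 + 1 = 37$)
$\left(-12 - 148\right) W{\left(J,-2 \right)} = \left(-12 - 148\right) 37 = \left(-160\right) 37 = -5920$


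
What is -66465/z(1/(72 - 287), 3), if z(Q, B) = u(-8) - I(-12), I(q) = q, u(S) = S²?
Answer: -66465/76 ≈ -874.54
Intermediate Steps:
z(Q, B) = 76 (z(Q, B) = (-8)² - 1*(-12) = 64 + 12 = 76)
-66465/z(1/(72 - 287), 3) = -66465/76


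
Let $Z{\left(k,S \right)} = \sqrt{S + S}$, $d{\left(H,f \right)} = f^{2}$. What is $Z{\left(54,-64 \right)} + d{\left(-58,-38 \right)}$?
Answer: $1444 + 8 i \sqrt{2} \approx 1444.0 + 11.314 i$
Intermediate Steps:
$Z{\left(k,S \right)} = \sqrt{2} \sqrt{S}$ ($Z{\left(k,S \right)} = \sqrt{2 S} = \sqrt{2} \sqrt{S}$)
$Z{\left(54,-64 \right)} + d{\left(-58,-38 \right)} = \sqrt{2} \sqrt{-64} + \left(-38\right)^{2} = \sqrt{2} \cdot 8 i + 1444 = 8 i \sqrt{2} + 1444 = 1444 + 8 i \sqrt{2}$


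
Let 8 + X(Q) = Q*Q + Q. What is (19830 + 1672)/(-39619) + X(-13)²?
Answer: 867793074/39619 ≈ 21903.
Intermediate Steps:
X(Q) = -8 + Q + Q² (X(Q) = -8 + (Q*Q + Q) = -8 + (Q² + Q) = -8 + (Q + Q²) = -8 + Q + Q²)
(19830 + 1672)/(-39619) + X(-13)² = (19830 + 1672)/(-39619) + (-8 - 13 + (-13)²)² = 21502*(-1/39619) + (-8 - 13 + 169)² = -21502/39619 + 148² = -21502/39619 + 21904 = 867793074/39619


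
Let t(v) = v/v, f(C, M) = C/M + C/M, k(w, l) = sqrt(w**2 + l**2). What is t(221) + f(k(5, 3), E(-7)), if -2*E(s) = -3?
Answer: 1 + 4*sqrt(34)/3 ≈ 8.7746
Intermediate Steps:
E(s) = 3/2 (E(s) = -1/2*(-3) = 3/2)
k(w, l) = sqrt(l**2 + w**2)
f(C, M) = 2*C/M
t(v) = 1
t(221) + f(k(5, 3), E(-7)) = 1 + 2*sqrt(3**2 + 5**2)/(3/2) = 1 + 2*sqrt(9 + 25)*(2/3) = 1 + 2*sqrt(34)*(2/3) = 1 + 4*sqrt(34)/3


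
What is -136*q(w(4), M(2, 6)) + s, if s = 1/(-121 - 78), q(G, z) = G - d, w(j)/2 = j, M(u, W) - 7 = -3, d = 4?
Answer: -108257/199 ≈ -544.00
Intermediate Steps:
M(u, W) = 4 (M(u, W) = 7 - 3 = 4)
w(j) = 2*j
q(G, z) = -4 + G (q(G, z) = G - 1*4 = G - 4 = -4 + G)
s = -1/199 (s = 1/(-199) = -1/199 ≈ -0.0050251)
-136*q(w(4), M(2, 6)) + s = -136*(-4 + 2*4) - 1/199 = -136*(-4 + 8) - 1/199 = -136*4 - 1/199 = -544 - 1/199 = -108257/199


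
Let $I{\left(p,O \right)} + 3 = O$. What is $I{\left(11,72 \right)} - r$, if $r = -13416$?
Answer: $13485$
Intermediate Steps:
$I{\left(p,O \right)} = -3 + O$
$I{\left(11,72 \right)} - r = \left(-3 + 72\right) - -13416 = 69 + 13416 = 13485$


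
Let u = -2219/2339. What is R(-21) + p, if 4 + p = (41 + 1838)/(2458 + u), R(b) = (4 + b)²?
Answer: 1642302236/5747043 ≈ 285.76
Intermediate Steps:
u = -2219/2339 (u = -2219*1/2339 = -2219/2339 ≈ -0.94870)
p = -18593191/5747043 (p = -4 + (41 + 1838)/(2458 - 2219/2339) = -4 + 1879/(5747043/2339) = -4 + 1879*(2339/5747043) = -4 + 4394981/5747043 = -18593191/5747043 ≈ -3.2353)
R(-21) + p = (4 - 21)² - 18593191/5747043 = (-17)² - 18593191/5747043 = 289 - 18593191/5747043 = 1642302236/5747043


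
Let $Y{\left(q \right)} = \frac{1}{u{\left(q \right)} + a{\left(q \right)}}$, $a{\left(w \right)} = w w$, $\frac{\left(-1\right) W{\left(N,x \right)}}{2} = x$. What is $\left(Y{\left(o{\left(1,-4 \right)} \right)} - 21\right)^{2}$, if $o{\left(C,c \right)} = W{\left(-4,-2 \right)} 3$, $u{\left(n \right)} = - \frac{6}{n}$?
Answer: $\frac{36300625}{82369} \approx 440.71$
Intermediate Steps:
$W{\left(N,x \right)} = - 2 x$
$u{\left(n \right)} = - \frac{6}{n}$
$o{\left(C,c \right)} = 12$ ($o{\left(C,c \right)} = \left(-2\right) \left(-2\right) 3 = 4 \cdot 3 = 12$)
$a{\left(w \right)} = w^{2}$
$Y{\left(q \right)} = \frac{1}{q^{2} - \frac{6}{q}}$ ($Y{\left(q \right)} = \frac{1}{- \frac{6}{q} + q^{2}} = \frac{1}{q^{2} - \frac{6}{q}}$)
$\left(Y{\left(o{\left(1,-4 \right)} \right)} - 21\right)^{2} = \left(\frac{12}{-6 + 12^{3}} - 21\right)^{2} = \left(\frac{12}{-6 + 1728} - 21\right)^{2} = \left(\frac{12}{1722} - 21\right)^{2} = \left(12 \cdot \frac{1}{1722} - 21\right)^{2} = \left(\frac{2}{287} - 21\right)^{2} = \left(- \frac{6025}{287}\right)^{2} = \frac{36300625}{82369}$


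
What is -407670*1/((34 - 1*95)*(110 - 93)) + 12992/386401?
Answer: 157537568374/400697837 ≈ 393.16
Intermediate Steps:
-407670*1/((34 - 1*95)*(110 - 93)) + 12992/386401 = -407670*1/(17*(34 - 95)) + 12992*(1/386401) = -407670/((-61*17)) + 12992/386401 = -407670/(-1037) + 12992/386401 = -407670*(-1/1037) + 12992/386401 = 407670/1037 + 12992/386401 = 157537568374/400697837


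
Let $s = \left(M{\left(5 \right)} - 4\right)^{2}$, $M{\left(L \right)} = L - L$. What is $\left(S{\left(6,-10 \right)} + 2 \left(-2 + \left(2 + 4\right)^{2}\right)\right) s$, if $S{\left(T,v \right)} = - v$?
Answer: $1248$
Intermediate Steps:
$M{\left(L \right)} = 0$
$s = 16$ ($s = \left(0 - 4\right)^{2} = \left(-4\right)^{2} = 16$)
$\left(S{\left(6,-10 \right)} + 2 \left(-2 + \left(2 + 4\right)^{2}\right)\right) s = \left(\left(-1\right) \left(-10\right) + 2 \left(-2 + \left(2 + 4\right)^{2}\right)\right) 16 = \left(10 + 2 \left(-2 + 6^{2}\right)\right) 16 = \left(10 + 2 \left(-2 + 36\right)\right) 16 = \left(10 + 2 \cdot 34\right) 16 = \left(10 + 68\right) 16 = 78 \cdot 16 = 1248$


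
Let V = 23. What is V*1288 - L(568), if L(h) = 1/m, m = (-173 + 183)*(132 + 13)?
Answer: 42954799/1450 ≈ 29624.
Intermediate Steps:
m = 1450 (m = 10*145 = 1450)
L(h) = 1/1450
V*1288 - L(568) = 23*1288 - 1*1/1450 = 29624 - 1/1450 = 42954799/1450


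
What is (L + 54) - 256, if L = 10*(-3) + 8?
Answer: -224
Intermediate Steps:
L = -22 (L = -30 + 8 = -22)
(L + 54) - 256 = (-22 + 54) - 256 = 32 - 256 = -224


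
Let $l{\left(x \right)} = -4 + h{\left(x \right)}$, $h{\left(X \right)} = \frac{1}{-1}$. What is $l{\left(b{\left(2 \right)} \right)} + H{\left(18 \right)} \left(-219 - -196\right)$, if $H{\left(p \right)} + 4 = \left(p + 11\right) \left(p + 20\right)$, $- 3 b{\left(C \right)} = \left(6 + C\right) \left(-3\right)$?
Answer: $-25259$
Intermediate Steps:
$b{\left(C \right)} = 6 + C$ ($b{\left(C \right)} = - \frac{\left(6 + C\right) \left(-3\right)}{3} = - \frac{-18 - 3 C}{3} = 6 + C$)
$h{\left(X \right)} = -1$
$H{\left(p \right)} = -4 + \left(11 + p\right) \left(20 + p\right)$ ($H{\left(p \right)} = -4 + \left(p + 11\right) \left(p + 20\right) = -4 + \left(11 + p\right) \left(20 + p\right)$)
$l{\left(x \right)} = -5$ ($l{\left(x \right)} = -4 - 1 = -5$)
$l{\left(b{\left(2 \right)} \right)} + H{\left(18 \right)} \left(-219 - -196\right) = -5 + \left(216 + 18^{2} + 31 \cdot 18\right) \left(-219 - -196\right) = -5 + \left(216 + 324 + 558\right) \left(-219 + 196\right) = -5 + 1098 \left(-23\right) = -5 - 25254 = -25259$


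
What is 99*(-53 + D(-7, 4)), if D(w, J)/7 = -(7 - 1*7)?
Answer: -5247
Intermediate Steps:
D(w, J) = 0 (D(w, J) = 7*(-(7 - 1*7)) = 7*(-(7 - 7)) = 7*(-1*0) = 7*0 = 0)
99*(-53 + D(-7, 4)) = 99*(-53 + 0) = 99*(-53) = -5247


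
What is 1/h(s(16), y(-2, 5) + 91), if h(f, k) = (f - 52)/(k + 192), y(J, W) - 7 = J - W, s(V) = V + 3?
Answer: -283/33 ≈ -8.5758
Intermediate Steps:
s(V) = 3 + V
y(J, W) = 7 + J - W (y(J, W) = 7 + (J - W) = 7 + J - W)
h(f, k) = (-52 + f)/(192 + k)
1/h(s(16), y(-2, 5) + 91) = 1/((-52 + (3 + 16))/(192 + ((7 - 2 - 1*5) + 91))) = 1/((-52 + 19)/(192 + ((7 - 2 - 5) + 91))) = 1/(-33/(192 + (0 + 91))) = 1/(-33/(192 + 91)) = 1/(-33/283) = -283/33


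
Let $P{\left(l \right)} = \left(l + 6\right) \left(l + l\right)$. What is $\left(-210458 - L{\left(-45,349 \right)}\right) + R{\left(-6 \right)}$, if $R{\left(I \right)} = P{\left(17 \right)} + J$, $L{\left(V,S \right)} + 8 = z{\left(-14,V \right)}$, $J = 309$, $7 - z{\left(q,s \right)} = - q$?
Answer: $-209352$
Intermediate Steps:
$z{\left(q,s \right)} = 7 + q$ ($z{\left(q,s \right)} = 7 - - q = 7 + q$)
$L{\left(V,S \right)} = -15$ ($L{\left(V,S \right)} = -8 + \left(7 - 14\right) = -8 - 7 = -15$)
$P{\left(l \right)} = 2 l \left(6 + l\right)$ ($P{\left(l \right)} = \left(6 + l\right) 2 l = 2 l \left(6 + l\right)$)
$R{\left(I \right)} = 1091$ ($R{\left(I \right)} = 2 \cdot 17 \left(6 + 17\right) + 309 = 2 \cdot 17 \cdot 23 + 309 = 782 + 309 = 1091$)
$\left(-210458 - L{\left(-45,349 \right)}\right) + R{\left(-6 \right)} = \left(-210458 - -15\right) + 1091 = \left(-210458 + 15\right) + 1091 = -210443 + 1091 = -209352$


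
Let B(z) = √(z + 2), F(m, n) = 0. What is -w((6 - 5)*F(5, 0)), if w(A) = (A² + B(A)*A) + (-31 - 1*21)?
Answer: 52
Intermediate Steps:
B(z) = √(2 + z)
w(A) = -52 + A² + A*√(2 + A) (w(A) = (A² + √(2 + A)*A) + (-31 - 1*21) = (A² + A*√(2 + A)) + (-31 - 21) = (A² + A*√(2 + A)) - 52 = -52 + A² + A*√(2 + A))
-w((6 - 5)*F(5, 0)) = -(-52 + ((6 - 5)*0)² + ((6 - 5)*0)*√(2 + (6 - 5)*0)) = -(-52 + (1*0)² + (1*0)*√(2 + 1*0)) = -(-52 + 0² + 0*√(2 + 0)) = -(-52 + 0 + 0*√2) = -(-52 + 0 + 0) = -1*(-52) = 52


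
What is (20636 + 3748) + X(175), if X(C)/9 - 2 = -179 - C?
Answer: 21216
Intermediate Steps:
X(C) = -1593 - 9*C (X(C) = 18 + 9*(-179 - C) = 18 + (-1611 - 9*C) = -1593 - 9*C)
(20636 + 3748) + X(175) = (20636 + 3748) + (-1593 - 9*175) = 24384 + (-1593 - 1575) = 24384 - 3168 = 21216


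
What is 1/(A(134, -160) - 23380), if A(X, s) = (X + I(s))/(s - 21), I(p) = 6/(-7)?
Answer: -1267/29623392 ≈ -4.2770e-5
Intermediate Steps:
I(p) = -6/7 (I(p) = 6*(-1/7) = -6/7)
A(X, s) = (-6/7 + X)/(-21 + s) (A(X, s) = (X - 6/7)/(s - 21) = (-6/7 + X)/(-21 + s))
1/(A(134, -160) - 23380) = 1/((-6/7 + 134)/(-21 - 160) - 23380) = 1/((932/7)/(-181) - 23380) = 1/(-1/181*932/7 - 23380) = 1/(-932/1267 - 23380) = 1/(-29623392/1267) = -1267/29623392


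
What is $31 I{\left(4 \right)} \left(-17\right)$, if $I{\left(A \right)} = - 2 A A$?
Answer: $16864$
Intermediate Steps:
$I{\left(A \right)} = - 2 A^{2}$
$31 I{\left(4 \right)} \left(-17\right) = 31 \left(- 2 \cdot 4^{2}\right) \left(-17\right) = 31 \left(\left(-2\right) 16\right) \left(-17\right) = 31 \left(-32\right) \left(-17\right) = \left(-992\right) \left(-17\right) = 16864$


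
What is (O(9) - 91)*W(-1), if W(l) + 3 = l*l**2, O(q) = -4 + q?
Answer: 344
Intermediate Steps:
W(l) = -3 + l**3 (W(l) = -3 + l*l**2 = -3 + l**3)
(O(9) - 91)*W(-1) = ((-4 + 9) - 91)*(-3 + (-1)**3) = (5 - 91)*(-3 - 1) = -86*(-4) = 344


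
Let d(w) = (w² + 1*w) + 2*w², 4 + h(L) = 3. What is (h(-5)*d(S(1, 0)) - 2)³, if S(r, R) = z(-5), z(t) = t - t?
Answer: -8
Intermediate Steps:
z(t) = 0
S(r, R) = 0
h(L) = -1 (h(L) = -4 + 3 = -1)
d(w) = w + 3*w² (d(w) = (w² + w) + 2*w² = (w + w²) + 2*w² = w + 3*w²)
(h(-5)*d(S(1, 0)) - 2)³ = (-0*(1 + 3*0) - 2)³ = (-0*(1 + 0) - 2)³ = (-0 - 2)³ = (-1*0 - 2)³ = (0 - 2)³ = (-2)³ = -8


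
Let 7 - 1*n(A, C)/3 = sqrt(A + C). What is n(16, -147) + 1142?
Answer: 1163 - 3*I*sqrt(131) ≈ 1163.0 - 34.337*I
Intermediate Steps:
n(A, C) = 21 - 3*sqrt(A + C)
n(16, -147) + 1142 = (21 - 3*sqrt(16 - 147)) + 1142 = (21 - 3*I*sqrt(131)) + 1142 = 1163 - 3*I*sqrt(131)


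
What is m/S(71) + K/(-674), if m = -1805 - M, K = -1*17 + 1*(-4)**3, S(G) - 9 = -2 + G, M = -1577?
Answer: -24559/8762 ≈ -2.8029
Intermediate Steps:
S(G) = 7 + G (S(G) = 9 + (-2 + G) = 7 + G)
K = -81 (K = -17 + 1*(-64) = -17 - 64 = -81)
m = -228 (m = -1805 - 1*(-1577) = -1805 + 1577 = -228)
m/S(71) + K/(-674) = -228/(7 + 71) - 81/(-674) = -228/78 - 81*(-1/674) = -228*1/78 + 81/674 = -38/13 + 81/674 = -24559/8762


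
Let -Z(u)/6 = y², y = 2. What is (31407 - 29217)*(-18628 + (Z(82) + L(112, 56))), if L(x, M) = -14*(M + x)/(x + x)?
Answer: -40870875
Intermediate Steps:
Z(u) = -24 (Z(u) = -6*2² = -6*4 = -24)
L(x, M) = -7*(M + x)/x (L(x, M) = -14*(M + x)/(2*x) = -14*(M + x)*1/(2*x) = -7*(M + x)/x)
(31407 - 29217)*(-18628 + (Z(82) + L(112, 56))) = (31407 - 29217)*(-18628 + (-24 + (-7 - 7*56/112))) = 2190*(-18628 + (-24 + (-7 - 7*56*1/112))) = 2190*(-18628 + (-24 + (-7 - 7/2))) = 2190*(-18628 + (-24 - 21/2)) = 2190*(-18628 - 69/2) = 2190*(-37325/2) = -40870875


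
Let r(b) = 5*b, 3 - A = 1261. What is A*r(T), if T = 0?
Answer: 0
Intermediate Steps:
A = -1258 (A = 3 - 1*1261 = 3 - 1261 = -1258)
A*r(T) = -6290*0 = -1258*0 = 0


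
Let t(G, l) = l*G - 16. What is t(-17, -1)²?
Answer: 1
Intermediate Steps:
t(G, l) = -16 + G*l (t(G, l) = G*l - 16 = -16 + G*l)
t(-17, -1)² = (-16 - 17*(-1))² = (-16 + 17)² = 1² = 1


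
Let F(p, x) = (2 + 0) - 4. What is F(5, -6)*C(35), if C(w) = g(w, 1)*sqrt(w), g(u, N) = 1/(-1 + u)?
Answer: -sqrt(35)/17 ≈ -0.34800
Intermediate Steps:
C(w) = sqrt(w)/(-1 + w)
F(p, x) = -2 (F(p, x) = 2 - 4 = -2)
F(5, -6)*C(35) = -2*sqrt(35)/(-1 + 35) = -2*sqrt(35)/34 = -sqrt(35)/17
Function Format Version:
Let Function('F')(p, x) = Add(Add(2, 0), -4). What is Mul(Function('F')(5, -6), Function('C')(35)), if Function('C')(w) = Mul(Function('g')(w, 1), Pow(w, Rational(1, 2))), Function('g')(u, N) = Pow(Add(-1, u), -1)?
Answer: Mul(Rational(-1, 17), Pow(35, Rational(1, 2))) ≈ -0.34800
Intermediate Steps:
Function('C')(w) = Mul(Pow(w, Rational(1, 2)), Pow(Add(-1, w), -1)) (Function('C')(w) = Mul(Pow(Add(-1, w), -1), Pow(w, Rational(1, 2))) = Mul(Pow(w, Rational(1, 2)), Pow(Add(-1, w), -1)))
Function('F')(p, x) = -2 (Function('F')(p, x) = Add(2, -4) = -2)
Mul(Function('F')(5, -6), Function('C')(35)) = Mul(-2, Mul(Pow(35, Rational(1, 2)), Pow(Add(-1, 35), -1))) = Mul(-2, Mul(Pow(35, Rational(1, 2)), Pow(34, -1))) = Mul(-2, Mul(Pow(35, Rational(1, 2)), Rational(1, 34))) = Mul(-2, Mul(Rational(1, 34), Pow(35, Rational(1, 2)))) = Mul(Rational(-1, 17), Pow(35, Rational(1, 2)))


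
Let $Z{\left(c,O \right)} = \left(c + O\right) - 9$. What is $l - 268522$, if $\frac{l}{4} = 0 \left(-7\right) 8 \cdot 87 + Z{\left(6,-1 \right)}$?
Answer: $-268538$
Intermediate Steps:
$Z{\left(c,O \right)} = -9 + O + c$ ($Z{\left(c,O \right)} = \left(O + c\right) - 9 = -9 + O + c$)
$l = -16$ ($l = 4 \left(0 \left(-7\right) 8 \cdot 87 - 4\right) = 4 \left(0 \cdot 8 \cdot 87 - 4\right) = 4 \left(0 \cdot 87 - 4\right) = 4 \left(0 - 4\right) = 4 \left(-4\right) = -16$)
$l - 268522 = -16 - 268522 = -268538$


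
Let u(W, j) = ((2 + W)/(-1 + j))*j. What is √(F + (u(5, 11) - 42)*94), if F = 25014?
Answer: √544745/5 ≈ 147.61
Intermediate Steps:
u(W, j) = j*(2 + W)/(-1 + j) (u(W, j) = ((2 + W)/(-1 + j))*j = j*(2 + W)/(-1 + j))
√(F + (u(5, 11) - 42)*94) = √(25014 + (11*(2 + 5)/(-1 + 11) - 42)*94) = √(25014 + (11*7/10 - 42)*94) = √(25014 + (11*(⅒)*7 - 42)*94) = √(25014 + (77/10 - 42)*94) = √(25014 - 343/10*94) = √(25014 - 16121/5) = √(108949/5) = √544745/5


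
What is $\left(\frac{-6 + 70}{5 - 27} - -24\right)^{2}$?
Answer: $\frac{53824}{121} \approx 444.83$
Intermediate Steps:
$\left(\frac{-6 + 70}{5 - 27} - -24\right)^{2} = \left(\frac{64}{-22} + 24\right)^{2} = \left(64 \left(- \frac{1}{22}\right) + 24\right)^{2} = \left(- \frac{32}{11} + 24\right)^{2} = \left(\frac{232}{11}\right)^{2} = \frac{53824}{121}$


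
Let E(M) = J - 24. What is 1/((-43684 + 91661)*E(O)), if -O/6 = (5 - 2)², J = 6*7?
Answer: 1/863586 ≈ 1.1580e-6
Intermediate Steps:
J = 42
O = -54 (O = -6*(5 - 2)² = -6*3² = -6*9 = -54)
E(M) = 18 (E(M) = 42 - 24 = 18)
1/((-43684 + 91661)*E(O)) = 1/((-43684 + 91661)*18) = (1/18)/47977 = (1/47977)*(1/18) = 1/863586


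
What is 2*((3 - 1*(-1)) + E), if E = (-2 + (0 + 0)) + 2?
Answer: 8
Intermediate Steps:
E = 0 (E = (-2 + 0) + 2 = -2 + 2 = 0)
2*((3 - 1*(-1)) + E) = 2*((3 - 1*(-1)) + 0) = 2*((3 + 1) + 0) = 2*(4 + 0) = 2*4 = 8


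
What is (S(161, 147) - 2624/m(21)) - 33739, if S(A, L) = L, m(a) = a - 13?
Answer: -33920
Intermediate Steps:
m(a) = -13 + a
(S(161, 147) - 2624/m(21)) - 33739 = (147 - 2624/(-13 + 21)) - 33739 = (147 - 2624/8) - 33739 = (147 - 2624*1/8) - 33739 = (147 - 328) - 33739 = -181 - 33739 = -33920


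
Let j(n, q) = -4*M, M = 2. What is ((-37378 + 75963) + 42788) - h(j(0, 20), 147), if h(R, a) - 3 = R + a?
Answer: 81231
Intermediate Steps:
j(n, q) = -8 (j(n, q) = -4*2 = -8)
h(R, a) = 3 + R + a (h(R, a) = 3 + (R + a) = 3 + R + a)
((-37378 + 75963) + 42788) - h(j(0, 20), 147) = ((-37378 + 75963) + 42788) - (3 - 8 + 147) = (38585 + 42788) - 1*142 = 81373 - 142 = 81231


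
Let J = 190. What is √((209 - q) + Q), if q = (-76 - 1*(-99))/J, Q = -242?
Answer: I*√1195670/190 ≈ 5.7551*I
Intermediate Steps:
q = 23/190 (q = (-76 - 1*(-99))/190 = (-76 + 99)*(1/190) = 23*(1/190) = 23/190 ≈ 0.12105)
√((209 - q) + Q) = √((209 - 1*23/190) - 242) = √((209 - 23/190) - 242) = √(39687/190 - 242) = √(-6293/190) = I*√1195670/190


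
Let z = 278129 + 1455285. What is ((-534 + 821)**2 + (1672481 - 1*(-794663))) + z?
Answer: 4282927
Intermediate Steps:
z = 1733414
((-534 + 821)**2 + (1672481 - 1*(-794663))) + z = ((-534 + 821)**2 + (1672481 - 1*(-794663))) + 1733414 = (287**2 + (1672481 + 794663)) + 1733414 = (82369 + 2467144) + 1733414 = 2549513 + 1733414 = 4282927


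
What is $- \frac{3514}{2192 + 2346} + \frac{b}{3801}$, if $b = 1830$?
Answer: $- \frac{842029}{2874823} \approx -0.2929$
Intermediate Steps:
$- \frac{3514}{2192 + 2346} + \frac{b}{3801} = - \frac{3514}{2192 + 2346} + \frac{1830}{3801} = - \frac{3514}{4538} + 1830 \cdot \frac{1}{3801} = \left(-3514\right) \frac{1}{4538} + \frac{610}{1267} = - \frac{1757}{2269} + \frac{610}{1267} = - \frac{842029}{2874823}$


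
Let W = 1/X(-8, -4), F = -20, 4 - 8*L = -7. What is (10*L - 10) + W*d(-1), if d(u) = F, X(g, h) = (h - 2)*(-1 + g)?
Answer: 365/108 ≈ 3.3796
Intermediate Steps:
L = 11/8 (L = 1/2 - 1/8*(-7) = 1/2 + 7/8 = 11/8 ≈ 1.3750)
X(g, h) = (-1 + g)*(-2 + h) (X(g, h) = (-2 + h)*(-1 + g) = (-1 + g)*(-2 + h))
d(u) = -20
W = 1/54 (W = 1/(2 - 1*(-4) - 2*(-8) - 8*(-4)) = 1/(2 + 4 + 16 + 32) = 1/54 ≈ 0.018519)
(10*L - 10) + W*d(-1) = (10*(11/8) - 10) + (1/54)*(-20) = (55/4 - 10) - 10/27 = 15/4 - 10/27 = 365/108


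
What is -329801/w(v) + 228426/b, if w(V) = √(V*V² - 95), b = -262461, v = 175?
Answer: -76142/87487 - 329801*√334955/1339820 ≈ -143.33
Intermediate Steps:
w(V) = √(-95 + V³) (w(V) = √(V³ - 95) = √(-95 + V³))
-329801/w(v) + 228426/b = -329801/√(-95 + 175³) + 228426/(-262461) = -329801/√(-95 + 5359375) + 228426*(-1/262461) = -329801*√334955/1339820 - 76142/87487 = -76142/87487 - 329801*√334955/1339820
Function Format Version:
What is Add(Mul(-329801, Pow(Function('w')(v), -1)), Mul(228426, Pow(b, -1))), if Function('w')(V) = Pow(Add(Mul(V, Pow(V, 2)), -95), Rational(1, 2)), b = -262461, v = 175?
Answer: Add(Rational(-76142, 87487), Mul(Rational(-329801, 1339820), Pow(334955, Rational(1, 2)))) ≈ -143.33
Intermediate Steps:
Function('w')(V) = Pow(Add(-95, Pow(V, 3)), Rational(1, 2)) (Function('w')(V) = Pow(Add(Pow(V, 3), -95), Rational(1, 2)) = Pow(Add(-95, Pow(V, 3)), Rational(1, 2)))
Add(Mul(-329801, Pow(Function('w')(v), -1)), Mul(228426, Pow(b, -1))) = Add(Mul(-329801, Pow(Pow(Add(-95, Pow(175, 3)), Rational(1, 2)), -1)), Mul(228426, Pow(-262461, -1))) = Add(Mul(-329801, Pow(Pow(Add(-95, 5359375), Rational(1, 2)), -1)), Mul(228426, Rational(-1, 262461))) = Add(Mul(-329801, Pow(Pow(5359280, Rational(1, 2)), -1)), Rational(-76142, 87487)) = Add(Mul(-329801, Pow(Mul(4, Pow(334955, Rational(1, 2))), -1)), Rational(-76142, 87487)) = Add(Mul(-329801, Mul(Rational(1, 1339820), Pow(334955, Rational(1, 2)))), Rational(-76142, 87487)) = Add(Mul(Rational(-329801, 1339820), Pow(334955, Rational(1, 2))), Rational(-76142, 87487)) = Add(Rational(-76142, 87487), Mul(Rational(-329801, 1339820), Pow(334955, Rational(1, 2))))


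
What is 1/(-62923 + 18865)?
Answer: -1/44058 ≈ -2.2697e-5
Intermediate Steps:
1/(-62923 + 18865) = 1/(-44058) = -1/44058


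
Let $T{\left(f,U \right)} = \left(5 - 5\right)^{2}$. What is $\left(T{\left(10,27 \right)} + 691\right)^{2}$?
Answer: $477481$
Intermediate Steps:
$T{\left(f,U \right)} = 0$ ($T{\left(f,U \right)} = 0^{2} = 0$)
$\left(T{\left(10,27 \right)} + 691\right)^{2} = \left(0 + 691\right)^{2} = 691^{2} = 477481$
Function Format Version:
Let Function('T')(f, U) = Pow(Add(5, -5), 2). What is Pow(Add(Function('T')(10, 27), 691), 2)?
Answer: 477481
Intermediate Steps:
Function('T')(f, U) = 0 (Function('T')(f, U) = Pow(0, 2) = 0)
Pow(Add(Function('T')(10, 27), 691), 2) = Pow(Add(0, 691), 2) = Pow(691, 2) = 477481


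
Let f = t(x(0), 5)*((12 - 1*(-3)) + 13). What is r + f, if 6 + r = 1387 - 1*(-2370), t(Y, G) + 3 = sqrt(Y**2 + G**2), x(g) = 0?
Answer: 3807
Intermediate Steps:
t(Y, G) = -3 + sqrt(G**2 + Y**2) (t(Y, G) = -3 + sqrt(Y**2 + G**2) = -3 + sqrt(G**2 + Y**2))
r = 3751 (r = -6 + (1387 - 1*(-2370)) = -6 + (1387 + 2370) = -6 + 3757 = 3751)
f = 56 (f = (-3 + sqrt(5**2 + 0**2))*((12 - 1*(-3)) + 13) = (-3 + sqrt(25 + 0))*((12 + 3) + 13) = (-3 + sqrt(25))*(15 + 13) = (-3 + 5)*28 = 2*28 = 56)
r + f = 3751 + 56 = 3807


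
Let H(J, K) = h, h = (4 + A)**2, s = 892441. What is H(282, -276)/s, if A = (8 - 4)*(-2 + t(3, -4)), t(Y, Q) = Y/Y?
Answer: 0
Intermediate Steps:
t(Y, Q) = 1
A = -4 (A = (8 - 4)*(-2 + 1) = 4*(-1) = -4)
h = 0 (h = (4 - 4)**2 = 0**2 = 0)
H(J, K) = 0
H(282, -276)/s = 0/892441 = 0*(1/892441) = 0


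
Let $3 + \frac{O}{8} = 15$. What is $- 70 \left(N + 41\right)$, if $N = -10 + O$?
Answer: $-8890$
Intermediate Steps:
$O = 96$ ($O = -24 + 8 \cdot 15 = -24 + 120 = 96$)
$N = 86$ ($N = -10 + 96 = 86$)
$- 70 \left(N + 41\right) = - 70 \left(86 + 41\right) = \left(-70\right) 127 = -8890$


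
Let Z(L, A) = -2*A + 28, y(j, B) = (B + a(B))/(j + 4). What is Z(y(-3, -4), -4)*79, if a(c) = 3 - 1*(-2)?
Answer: 2844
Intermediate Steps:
a(c) = 5 (a(c) = 3 + 2 = 5)
y(j, B) = (5 + B)/(4 + j) (y(j, B) = (B + 5)/(j + 4) = (5 + B)/(4 + j))
Z(L, A) = 28 - 2*A
Z(y(-3, -4), -4)*79 = (28 - 2*(-4))*79 = (28 + 8)*79 = 36*79 = 2844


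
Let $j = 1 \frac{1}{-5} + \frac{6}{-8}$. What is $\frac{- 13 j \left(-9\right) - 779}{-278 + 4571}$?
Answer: $- \frac{17803}{85860} \approx -0.20735$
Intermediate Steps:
$j = - \frac{19}{20}$ ($j = 1 \left(- \frac{1}{5}\right) + 6 \left(- \frac{1}{8}\right) = - \frac{1}{5} - \frac{3}{4} = - \frac{19}{20} \approx -0.95$)
$\frac{- 13 j \left(-9\right) - 779}{-278 + 4571} = \frac{\left(-13\right) \left(- \frac{19}{20}\right) \left(-9\right) - 779}{-278 + 4571} = \frac{\frac{247}{20} \left(-9\right) - 779}{4293} = \left(- \frac{2223}{20} - 779\right) \frac{1}{4293} = \left(- \frac{17803}{20}\right) \frac{1}{4293} = - \frac{17803}{85860}$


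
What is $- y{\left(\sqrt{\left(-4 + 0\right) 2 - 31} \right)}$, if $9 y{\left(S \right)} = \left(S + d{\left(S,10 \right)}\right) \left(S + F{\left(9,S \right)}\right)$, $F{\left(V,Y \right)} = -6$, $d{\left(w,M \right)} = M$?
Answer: $11 - \frac{4 i \sqrt{39}}{9} \approx 11.0 - 2.7756 i$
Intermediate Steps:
$y{\left(S \right)} = \frac{\left(-6 + S\right) \left(10 + S\right)}{9}$ ($y{\left(S \right)} = \frac{\left(S + 10\right) \left(S - 6\right)}{9} = \frac{\left(10 + S\right) \left(-6 + S\right)}{9} = \frac{\left(-6 + S\right) \left(10 + S\right)}{9}$)
$- y{\left(\sqrt{\left(-4 + 0\right) 2 - 31} \right)} = - (- \frac{20}{3} + \frac{\left(\sqrt{\left(-4 + 0\right) 2 - 31}\right)^{2}}{9} + \frac{4 \sqrt{\left(-4 + 0\right) 2 - 31}}{9}) = - (- \frac{20}{3} + \frac{\left(\sqrt{\left(-4\right) 2 - 31}\right)^{2}}{9} + \frac{4 \sqrt{\left(-4\right) 2 - 31}}{9}) = - (- \frac{20}{3} + \frac{\left(\sqrt{-8 - 31}\right)^{2}}{9} + \frac{4 \sqrt{-8 - 31}}{9}) = - (- \frac{20}{3} + \frac{\left(\sqrt{-39}\right)^{2}}{9} + \frac{4 \sqrt{-39}}{9}) = - (- \frac{20}{3} + \frac{\left(i \sqrt{39}\right)^{2}}{9} + \frac{4 i \sqrt{39}}{9}) = - (- \frac{20}{3} + \frac{1}{9} \left(-39\right) + \frac{4 i \sqrt{39}}{9}) = - (- \frac{20}{3} - \frac{13}{3} + \frac{4 i \sqrt{39}}{9}) = - (-11 + \frac{4 i \sqrt{39}}{9}) = 11 - \frac{4 i \sqrt{39}}{9}$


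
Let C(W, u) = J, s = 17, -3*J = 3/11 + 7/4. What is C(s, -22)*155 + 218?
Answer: 14981/132 ≈ 113.49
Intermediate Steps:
J = -89/132 (J = -(3/11 + 7/4)/3 = -⅓*89/44 = -89/132 ≈ -0.67424)
C(W, u) = -89/132
C(s, -22)*155 + 218 = -89/132*155 + 218 = -13795/132 + 218 = 14981/132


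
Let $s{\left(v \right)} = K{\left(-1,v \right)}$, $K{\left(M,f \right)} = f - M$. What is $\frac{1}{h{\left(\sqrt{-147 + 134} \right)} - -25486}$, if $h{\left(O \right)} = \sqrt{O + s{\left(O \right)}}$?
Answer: $\frac{1}{25486 + \sqrt{1 + 2 i \sqrt{13}}} \approx 3.9234 \cdot 10^{-5} - 2.7 \cdot 10^{-9} i$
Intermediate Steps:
$s{\left(v \right)} = 1 + v$ ($s{\left(v \right)} = v - -1 = v + 1 = 1 + v$)
$h{\left(O \right)} = \sqrt{1 + 2 O}$ ($h{\left(O \right)} = \sqrt{O + \left(1 + O\right)} = \sqrt{1 + 2 O}$)
$\frac{1}{h{\left(\sqrt{-147 + 134} \right)} - -25486} = \frac{1}{\sqrt{1 + 2 \sqrt{-147 + 134}} - -25486} = \frac{1}{\sqrt{1 + 2 \sqrt{-13}} + \left(-13762 + 39248\right)} = \frac{1}{\sqrt{1 + 2 i \sqrt{13}} + 25486} = \frac{1}{25486 + \sqrt{1 + 2 i \sqrt{13}}}$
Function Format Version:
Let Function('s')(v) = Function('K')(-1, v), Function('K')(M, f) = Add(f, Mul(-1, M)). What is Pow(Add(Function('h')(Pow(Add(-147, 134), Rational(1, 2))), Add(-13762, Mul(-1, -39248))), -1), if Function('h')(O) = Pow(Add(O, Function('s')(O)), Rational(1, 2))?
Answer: Pow(Add(25486, Pow(Add(1, Mul(2, I, Pow(13, Rational(1, 2)))), Rational(1, 2))), -1) ≈ Add(3.9234e-5, Mul(-2.7e-9, I))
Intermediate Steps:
Function('s')(v) = Add(1, v) (Function('s')(v) = Add(v, Mul(-1, -1)) = Add(v, 1) = Add(1, v))
Function('h')(O) = Pow(Add(1, Mul(2, O)), Rational(1, 2)) (Function('h')(O) = Pow(Add(O, Add(1, O)), Rational(1, 2)) = Pow(Add(1, Mul(2, O)), Rational(1, 2)))
Pow(Add(Function('h')(Pow(Add(-147, 134), Rational(1, 2))), Add(-13762, Mul(-1, -39248))), -1) = Pow(Add(Pow(Add(1, Mul(2, Pow(Add(-147, 134), Rational(1, 2)))), Rational(1, 2)), Add(-13762, Mul(-1, -39248))), -1) = Pow(Add(Pow(Add(1, Mul(2, Pow(-13, Rational(1, 2)))), Rational(1, 2)), Add(-13762, 39248)), -1) = Pow(Add(Pow(Add(1, Mul(2, Mul(I, Pow(13, Rational(1, 2))))), Rational(1, 2)), 25486), -1) = Pow(Add(Pow(Add(1, Mul(2, I, Pow(13, Rational(1, 2)))), Rational(1, 2)), 25486), -1) = Pow(Add(25486, Pow(Add(1, Mul(2, I, Pow(13, Rational(1, 2)))), Rational(1, 2))), -1)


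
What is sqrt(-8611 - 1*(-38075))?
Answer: 2*sqrt(7366) ≈ 171.65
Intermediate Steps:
sqrt(-8611 - 1*(-38075)) = sqrt(-8611 + 38075) = sqrt(29464) = 2*sqrt(7366)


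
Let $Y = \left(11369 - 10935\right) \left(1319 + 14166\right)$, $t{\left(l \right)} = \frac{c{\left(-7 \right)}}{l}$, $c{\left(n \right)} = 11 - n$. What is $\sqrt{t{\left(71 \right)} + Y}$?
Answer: $\frac{2 \sqrt{8469497842}}{71} \approx 2592.4$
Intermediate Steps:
$t{\left(l \right)} = \frac{18}{l}$ ($t{\left(l \right)} = \frac{11 - -7}{l} = \frac{11 + 7}{l} = \frac{18}{l}$)
$Y = 6720490$ ($Y = 434 \cdot 15485 = 6720490$)
$\sqrt{t{\left(71 \right)} + Y} = \sqrt{\frac{18}{71} + 6720490} = \sqrt{\frac{477154808}{71}} = \frac{2 \sqrt{8469497842}}{71}$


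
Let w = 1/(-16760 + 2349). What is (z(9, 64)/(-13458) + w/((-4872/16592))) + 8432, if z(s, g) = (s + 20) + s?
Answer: 165985881424579/19685238657 ≈ 8432.0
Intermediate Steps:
w = -1/14411 (w = 1/(-14411) = -1/14411 ≈ -6.9391e-5)
z(s, g) = 20 + 2*s (z(s, g) = (20 + s) + s = 20 + 2*s)
(z(9, 64)/(-13458) + w/((-4872/16592))) + 8432 = ((20 + 2*9)/(-13458) - 1/(14411*((-4872/16592)))) + 8432 = ((20 + 18)*(-1/13458) - 1/(14411*((-4872*1/16592)))) + 8432 = (38*(-1/13458) - 1/(14411*(-609/2074))) + 8432 = (-19/6729 - 1/14411*(-2074/609)) + 8432 = (-19/6729 + 2074/8776299) + 8432 = -50931245/19685238657 + 8432 = 165985881424579/19685238657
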